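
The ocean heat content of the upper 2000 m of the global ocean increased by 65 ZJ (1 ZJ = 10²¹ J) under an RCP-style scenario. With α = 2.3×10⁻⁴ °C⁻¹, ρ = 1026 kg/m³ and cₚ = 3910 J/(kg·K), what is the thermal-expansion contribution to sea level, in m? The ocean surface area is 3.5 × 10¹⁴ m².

Per unit area: Q = 65×10²¹ / (3.5×10¹⁴) ≈ 1.857×10⁸ J/m²
Δh = αQ/(ρcₚ) = 2.3×10⁻⁴ × 1.857×10⁸ / (1026 × 3910) ≈ 0.010647 m

0.0106 m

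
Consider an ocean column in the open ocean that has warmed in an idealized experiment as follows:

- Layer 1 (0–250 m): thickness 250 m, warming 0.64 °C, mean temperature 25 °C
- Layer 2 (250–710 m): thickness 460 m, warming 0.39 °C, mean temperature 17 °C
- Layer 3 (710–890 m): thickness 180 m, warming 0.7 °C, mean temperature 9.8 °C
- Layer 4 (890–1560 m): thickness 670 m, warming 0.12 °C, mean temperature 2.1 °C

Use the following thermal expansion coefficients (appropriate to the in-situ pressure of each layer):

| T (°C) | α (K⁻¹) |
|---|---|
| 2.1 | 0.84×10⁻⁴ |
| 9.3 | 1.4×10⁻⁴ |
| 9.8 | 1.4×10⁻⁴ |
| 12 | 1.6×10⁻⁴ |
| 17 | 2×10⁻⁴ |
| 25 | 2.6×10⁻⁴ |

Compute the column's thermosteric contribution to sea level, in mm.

Layer 1 at 25 °C → α = 2.6×10⁻⁴ K⁻¹
Layer 2 at 17 °C → α = 2×10⁻⁴ K⁻¹
Layer 3 at 9.8 °C → α = 1.4×10⁻⁴ K⁻¹
Layer 4 at 2.1 °C → α = 0.84×10⁻⁴ K⁻¹
0–250 m: 250 × 0.64 × 2.6×10⁻⁴ = 0.04160 m
460 × 2×10⁻⁴ × 0.39 = 0.03588 m
Layer 3: 1.4×10⁻⁴ × 180 × 0.7 = 0.01764 m
0.12 × 0.84×10⁻⁴ × 670 = 0.0067536 m
Δh = 0.04160 + 0.03588 + 0.01764 + 0.0067536 = 0.1018736 m ≈ 102 mm

about 102 mm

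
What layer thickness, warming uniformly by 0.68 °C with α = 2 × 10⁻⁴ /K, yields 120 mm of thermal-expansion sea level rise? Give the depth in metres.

about 882 m

H = Δh/(αΔT) = 0.12 / (2×10⁻⁴ × 0.68) ≈ 882.4 m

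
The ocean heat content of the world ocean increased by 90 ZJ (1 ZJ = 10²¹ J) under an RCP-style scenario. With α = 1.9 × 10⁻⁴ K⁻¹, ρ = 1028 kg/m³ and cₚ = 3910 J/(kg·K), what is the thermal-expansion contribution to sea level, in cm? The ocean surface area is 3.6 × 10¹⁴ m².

1.18 cm

Per unit area: Q = 90×10²¹ / (3.6×10¹⁴) = 2.5×10⁸ J/m²
Δh = αQ/(ρcₚ) = 1.9×10⁻⁴ × 2.5×10⁸ / (1028 × 3910) ≈ 0.011817 m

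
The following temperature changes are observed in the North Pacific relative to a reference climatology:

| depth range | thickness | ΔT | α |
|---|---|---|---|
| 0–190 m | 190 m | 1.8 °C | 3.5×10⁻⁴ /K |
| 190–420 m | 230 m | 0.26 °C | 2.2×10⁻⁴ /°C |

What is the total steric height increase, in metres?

0–190 m: 1.8 × 3.5×10⁻⁴ × 190 = 0.11970 m
190–420 m: 230 × 2.2×10⁻⁴ × 0.26 = 0.013156 m
Δh = 0.11970 + 0.013156 = 0.132856 m

Δh = 0.133 m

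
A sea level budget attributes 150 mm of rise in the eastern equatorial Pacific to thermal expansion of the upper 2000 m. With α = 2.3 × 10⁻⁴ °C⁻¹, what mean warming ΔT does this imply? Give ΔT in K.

ΔT ≈ 0.326 K

ΔT = Δh/(αH) = 0.15 / (2.3×10⁻⁴ × 2000) ≈ 0.3261 K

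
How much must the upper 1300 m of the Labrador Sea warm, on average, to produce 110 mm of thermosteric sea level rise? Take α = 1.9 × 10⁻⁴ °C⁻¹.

0.45 K

ΔT = Δh/(αH) = 0.11 / (1.9×10⁻⁴ × 1300) ≈ 0.4453 K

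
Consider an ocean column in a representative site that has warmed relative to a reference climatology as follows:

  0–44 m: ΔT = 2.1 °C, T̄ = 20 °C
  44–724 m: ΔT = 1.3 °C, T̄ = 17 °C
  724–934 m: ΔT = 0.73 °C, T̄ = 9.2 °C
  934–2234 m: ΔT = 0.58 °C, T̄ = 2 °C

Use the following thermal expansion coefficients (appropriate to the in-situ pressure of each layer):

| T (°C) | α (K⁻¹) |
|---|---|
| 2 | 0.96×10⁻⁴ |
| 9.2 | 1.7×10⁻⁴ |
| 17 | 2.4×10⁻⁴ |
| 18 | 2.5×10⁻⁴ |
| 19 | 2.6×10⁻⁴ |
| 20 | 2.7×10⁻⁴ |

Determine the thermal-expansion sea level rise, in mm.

Layer 1 at 20 °C → α = 2.7×10⁻⁴ K⁻¹
Layer 2 at 17 °C → α = 2.4×10⁻⁴ K⁻¹
Layer 3 at 9.2 °C → α = 1.7×10⁻⁴ K⁻¹
Layer 4 at 2 °C → α = 0.96×10⁻⁴ K⁻¹
0–44 m: 2.7×10⁻⁴ × 2.1 × 44 = 0.024948 m
1.3 × 680 × 2.4×10⁻⁴ = 0.21216 m
724–934 m: 210 × 0.73 × 1.7×10⁻⁴ = 0.026061 m
Layer 4: 0.58 × 0.96×10⁻⁴ × 1300 = 0.072384 m
Δh = 0.024948 + 0.21216 + 0.026061 + 0.072384 = 0.335553 m

Δh ≈ 336 mm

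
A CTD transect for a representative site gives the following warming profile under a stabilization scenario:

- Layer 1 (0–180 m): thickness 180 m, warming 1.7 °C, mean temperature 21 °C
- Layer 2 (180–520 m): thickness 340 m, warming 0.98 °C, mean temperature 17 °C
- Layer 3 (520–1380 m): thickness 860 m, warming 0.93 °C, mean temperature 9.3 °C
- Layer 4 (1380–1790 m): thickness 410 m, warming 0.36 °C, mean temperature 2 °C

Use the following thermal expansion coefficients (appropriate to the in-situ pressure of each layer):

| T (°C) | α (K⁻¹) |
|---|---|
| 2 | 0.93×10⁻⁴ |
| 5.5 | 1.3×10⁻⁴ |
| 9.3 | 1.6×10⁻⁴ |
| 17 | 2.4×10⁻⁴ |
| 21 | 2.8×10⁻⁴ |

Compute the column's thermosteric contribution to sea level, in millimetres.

Layer 1 at 21 °C → α = 2.8×10⁻⁴ K⁻¹
Layer 2 at 17 °C → α = 2.4×10⁻⁴ K⁻¹
Layer 3 at 9.3 °C → α = 1.6×10⁻⁴ K⁻¹
Layer 4 at 2 °C → α = 0.93×10⁻⁴ K⁻¹
Layer 1: 1.7 × 2.8×10⁻⁴ × 180 = 0.08568 m
180–520 m: 0.98 × 2.4×10⁻⁴ × 340 = 0.079968 m
0.93 × 1.6×10⁻⁴ × 860 = 0.127968 m
0.36 × 0.93×10⁻⁴ × 410 = 0.0137268 m
Δh = 0.08568 + 0.079968 + 0.127968 + 0.0137268 = 0.3073428 m

about 307 mm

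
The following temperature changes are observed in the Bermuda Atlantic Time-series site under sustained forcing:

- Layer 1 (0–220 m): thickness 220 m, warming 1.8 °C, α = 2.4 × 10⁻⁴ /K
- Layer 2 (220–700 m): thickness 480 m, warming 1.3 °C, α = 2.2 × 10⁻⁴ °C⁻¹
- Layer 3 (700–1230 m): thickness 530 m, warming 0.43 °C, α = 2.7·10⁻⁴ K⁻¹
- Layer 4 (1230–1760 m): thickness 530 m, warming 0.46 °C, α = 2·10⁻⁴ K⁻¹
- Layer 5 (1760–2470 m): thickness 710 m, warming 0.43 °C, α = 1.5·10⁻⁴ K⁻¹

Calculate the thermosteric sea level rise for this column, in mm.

about 388 mm

220 × 1.8 × 2.4×10⁻⁴ = 0.09504 m
Layer 2: 1.3 × 480 × 2.2×10⁻⁴ = 0.13728 m
Layer 3: 0.43 × 2.7×10⁻⁴ × 530 = 0.061533 m
Layer 4: 530 × 0.46 × 2×10⁻⁴ = 0.04876 m
1760–2470 m: 0.43 × 1.5×10⁻⁴ × 710 = 0.045795 m
Δh = 0.09504 + 0.13728 + 0.061533 + 0.04876 + 0.045795 = 0.388408 m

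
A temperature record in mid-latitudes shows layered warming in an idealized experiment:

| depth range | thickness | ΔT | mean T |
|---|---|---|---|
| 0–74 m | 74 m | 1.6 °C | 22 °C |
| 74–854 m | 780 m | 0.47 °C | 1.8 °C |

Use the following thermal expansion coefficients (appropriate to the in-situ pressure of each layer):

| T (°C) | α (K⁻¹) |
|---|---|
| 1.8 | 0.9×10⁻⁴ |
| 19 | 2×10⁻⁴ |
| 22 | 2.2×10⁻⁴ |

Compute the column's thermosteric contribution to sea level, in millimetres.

59 mm of thermosteric rise

Layer 1 at 22 °C → α = 2.2×10⁻⁴ K⁻¹
Layer 2 at 1.8 °C → α = 0.9×10⁻⁴ K⁻¹
Layer 1: 1.6 × 2.2×10⁻⁴ × 74 = 0.026048 m
74–854 m: 0.9×10⁻⁴ × 0.47 × 780 = 0.032994 m
Δh = 0.026048 + 0.032994 = 0.059042 m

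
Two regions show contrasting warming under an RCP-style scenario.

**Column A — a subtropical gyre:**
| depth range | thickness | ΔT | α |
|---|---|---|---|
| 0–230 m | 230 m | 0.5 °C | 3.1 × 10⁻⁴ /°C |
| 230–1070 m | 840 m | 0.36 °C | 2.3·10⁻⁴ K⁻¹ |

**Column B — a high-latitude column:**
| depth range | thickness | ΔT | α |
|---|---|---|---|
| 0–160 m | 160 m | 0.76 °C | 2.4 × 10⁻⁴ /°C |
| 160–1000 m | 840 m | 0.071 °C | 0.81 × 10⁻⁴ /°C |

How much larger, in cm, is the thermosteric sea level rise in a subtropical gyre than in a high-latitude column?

7.1 cm

A 0–230 m: 0.5 × 3.1×10⁻⁴ × 230 = 0.03565 m
A 230–1070 m: 0.36 × 840 × 2.3×10⁻⁴ = 0.069552 m
A total: 0.105202 m
B 0–160 m: 160 × 2.4×10⁻⁴ × 0.76 = 0.029184 m
B 160–1000 m: 0.81×10⁻⁴ × 0.071 × 840 = 0.00483084 m
B total: 0.03401484 m
Difference: 0.105202 − 0.03401484 = 0.07118716 m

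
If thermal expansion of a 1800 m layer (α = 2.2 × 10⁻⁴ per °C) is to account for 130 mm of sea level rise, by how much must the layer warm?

ΔT ≈ 0.328 K

ΔT = Δh/(αH) = 0.13 / (2.2×10⁻⁴ × 1800) ≈ 0.3283 K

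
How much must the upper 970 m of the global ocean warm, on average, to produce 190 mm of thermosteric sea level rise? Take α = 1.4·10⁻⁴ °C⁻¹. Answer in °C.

ΔT ≈ 1.40 °C

ΔT = Δh/(αH) = 0.19 / (1.4×10⁻⁴ × 970) ≈ 1.399 °C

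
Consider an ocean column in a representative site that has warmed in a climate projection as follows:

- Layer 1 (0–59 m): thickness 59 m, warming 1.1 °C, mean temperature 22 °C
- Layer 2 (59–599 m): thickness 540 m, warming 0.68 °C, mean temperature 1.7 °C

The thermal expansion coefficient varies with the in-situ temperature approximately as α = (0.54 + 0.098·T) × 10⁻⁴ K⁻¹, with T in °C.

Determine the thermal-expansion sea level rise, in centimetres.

4.34 cm

Layer 1: α = (0.54 + 0.098×22)×10⁻⁴ = 2.696×10⁻⁴ K⁻¹
Layer 2: α = (0.54 + 0.098×1.7)×10⁻⁴ = 0.7066×10⁻⁴ K⁻¹
1.1 × 2.696×10⁻⁴ × 59 = 0.01749704 m
59–599 m: 0.7066×10⁻⁴ × 540 × 0.68 = 0.025946352 m
Δh = 0.01749704 + 0.025946352 = 0.043443392 m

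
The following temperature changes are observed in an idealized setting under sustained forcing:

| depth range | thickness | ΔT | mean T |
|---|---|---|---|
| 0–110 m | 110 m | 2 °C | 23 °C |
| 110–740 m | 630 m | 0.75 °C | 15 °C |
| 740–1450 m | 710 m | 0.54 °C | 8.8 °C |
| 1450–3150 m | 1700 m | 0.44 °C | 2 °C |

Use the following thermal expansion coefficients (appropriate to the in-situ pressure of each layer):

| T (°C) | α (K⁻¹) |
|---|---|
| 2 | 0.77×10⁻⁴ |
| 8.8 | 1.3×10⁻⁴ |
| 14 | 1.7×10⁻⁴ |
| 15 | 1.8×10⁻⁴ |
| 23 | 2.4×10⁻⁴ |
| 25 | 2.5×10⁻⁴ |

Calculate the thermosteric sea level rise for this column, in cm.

Layer 1 at 23 °C → α = 2.4×10⁻⁴ K⁻¹
Layer 2 at 15 °C → α = 1.8×10⁻⁴ K⁻¹
Layer 3 at 8.8 °C → α = 1.3×10⁻⁴ K⁻¹
Layer 4 at 2 °C → α = 0.77×10⁻⁴ K⁻¹
Layer 1: 110 × 2.4×10⁻⁴ × 2 = 0.05280 m
Layer 2: 1.8×10⁻⁴ × 0.75 × 630 = 0.08505 m
740–1450 m: 710 × 1.3×10⁻⁴ × 0.54 = 0.049842 m
0.44 × 0.77×10⁻⁴ × 1700 = 0.057596 m
Δh = 0.05280 + 0.08505 + 0.049842 + 0.057596 = 0.245288 m

Δh ≈ 24.5 cm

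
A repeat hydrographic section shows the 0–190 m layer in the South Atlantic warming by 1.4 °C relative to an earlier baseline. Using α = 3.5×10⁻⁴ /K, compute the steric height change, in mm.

93.1 mm of thermosteric rise

Δh = αΔT·H = 3.5×10⁻⁴ × 1.4 × 190 = 0.09310 m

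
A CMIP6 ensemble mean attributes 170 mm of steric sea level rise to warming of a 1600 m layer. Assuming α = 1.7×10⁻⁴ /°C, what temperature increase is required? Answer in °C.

ΔT = Δh/(αH) = 0.17 / (1.7×10⁻⁴ × 1600) = 0.6250 °C

0.63 °C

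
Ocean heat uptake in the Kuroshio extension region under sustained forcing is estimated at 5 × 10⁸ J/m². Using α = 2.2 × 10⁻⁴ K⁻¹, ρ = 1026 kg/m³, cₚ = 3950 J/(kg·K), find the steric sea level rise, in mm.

27.1 mm of thermosteric rise

Δh = αQ/(ρcₚ) = 2.2×10⁻⁴ × 5×10⁸ / (1026 × 3950) ≈ 0.027142 m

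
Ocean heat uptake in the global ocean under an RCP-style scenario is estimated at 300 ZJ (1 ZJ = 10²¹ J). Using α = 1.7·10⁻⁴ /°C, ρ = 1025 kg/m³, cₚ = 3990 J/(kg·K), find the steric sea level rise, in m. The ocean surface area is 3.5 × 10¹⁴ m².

about 0.0356 m

Per unit area: Q = 300×10²¹ / (3.5×10¹⁴) ≈ 8.571×10⁸ J/m²
Δh = αQ/(ρcₚ) = 1.7×10⁻⁴ × 8.571×10⁸ / (1025 × 3990) ≈ 0.035627 m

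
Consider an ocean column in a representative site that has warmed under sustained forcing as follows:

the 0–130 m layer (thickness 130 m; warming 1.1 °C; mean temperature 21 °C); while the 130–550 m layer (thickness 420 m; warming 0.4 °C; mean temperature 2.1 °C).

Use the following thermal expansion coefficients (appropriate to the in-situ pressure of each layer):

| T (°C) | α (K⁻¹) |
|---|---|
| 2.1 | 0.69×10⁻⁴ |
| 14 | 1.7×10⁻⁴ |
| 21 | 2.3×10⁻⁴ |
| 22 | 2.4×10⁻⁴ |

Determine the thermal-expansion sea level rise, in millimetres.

Layer 1 at 21 °C → α = 2.3×10⁻⁴ K⁻¹
Layer 2 at 2.1 °C → α = 0.69×10⁻⁴ K⁻¹
Layer 1: 2.3×10⁻⁴ × 1.1 × 130 = 0.03289 m
420 × 0.69×10⁻⁴ × 0.4 = 0.011592 m
Δh = 0.03289 + 0.011592 = 0.044482 m

about 44.5 mm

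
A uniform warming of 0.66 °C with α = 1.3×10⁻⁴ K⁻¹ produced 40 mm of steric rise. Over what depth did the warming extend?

470 m

H = Δh/(αΔT) = 0.04 / (1.3×10⁻⁴ × 0.66) ≈ 466.2 m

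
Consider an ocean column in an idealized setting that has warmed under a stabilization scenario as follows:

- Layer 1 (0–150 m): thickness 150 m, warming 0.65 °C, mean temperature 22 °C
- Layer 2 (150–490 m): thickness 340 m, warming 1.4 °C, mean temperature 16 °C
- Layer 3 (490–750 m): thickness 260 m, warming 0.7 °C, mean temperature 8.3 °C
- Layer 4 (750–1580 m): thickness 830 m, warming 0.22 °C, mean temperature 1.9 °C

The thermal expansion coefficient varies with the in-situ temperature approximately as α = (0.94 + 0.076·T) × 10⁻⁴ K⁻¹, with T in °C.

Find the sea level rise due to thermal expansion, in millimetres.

about 176 mm

Layer 1: α = (0.94 + 0.076×22)×10⁻⁴ = 2.612×10⁻⁴ K⁻¹
Layer 2: α = (0.94 + 0.076×16)×10⁻⁴ = 2.156×10⁻⁴ K⁻¹
Layer 3: α = (0.94 + 0.076×8.3)×10⁻⁴ = 1.5708×10⁻⁴ K⁻¹
Layer 4: α = (0.94 + 0.076×1.9)×10⁻⁴ = 1.0844×10⁻⁴ K⁻¹
150 × 0.65 × 2.612×10⁻⁴ = 0.025467 m
150–490 m: 1.4 × 2.156×10⁻⁴ × 340 = 0.1026256 m
1.5708×10⁻⁴ × 0.7 × 260 = 0.02858856 m
750–1580 m: 0.22 × 830 × 1.0844×10⁻⁴ = 0.019801144 m
Δh = 0.025467 + 0.1026256 + 0.02858856 + 0.019801144 = 0.176482304 m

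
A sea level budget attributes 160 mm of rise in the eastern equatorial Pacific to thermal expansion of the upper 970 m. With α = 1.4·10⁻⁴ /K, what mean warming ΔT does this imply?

1.18 °C

ΔT = Δh/(αH) = 0.16 / (1.4×10⁻⁴ × 970) ≈ 1.178 °C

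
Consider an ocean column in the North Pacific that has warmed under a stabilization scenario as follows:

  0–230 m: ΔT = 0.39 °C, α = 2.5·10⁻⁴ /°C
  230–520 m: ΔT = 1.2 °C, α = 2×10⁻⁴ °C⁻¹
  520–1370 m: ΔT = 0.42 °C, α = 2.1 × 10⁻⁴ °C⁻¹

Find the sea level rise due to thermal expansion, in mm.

167 mm of thermosteric rise

Layer 1: 230 × 2.5×10⁻⁴ × 0.39 = 0.022425 m
230–520 m: 2×10⁻⁴ × 1.2 × 290 = 0.06960 m
520–1370 m: 0.42 × 850 × 2.1×10⁻⁴ = 0.07497 m
Δh = 0.022425 + 0.06960 + 0.07497 = 0.166995 m ≈ 167 mm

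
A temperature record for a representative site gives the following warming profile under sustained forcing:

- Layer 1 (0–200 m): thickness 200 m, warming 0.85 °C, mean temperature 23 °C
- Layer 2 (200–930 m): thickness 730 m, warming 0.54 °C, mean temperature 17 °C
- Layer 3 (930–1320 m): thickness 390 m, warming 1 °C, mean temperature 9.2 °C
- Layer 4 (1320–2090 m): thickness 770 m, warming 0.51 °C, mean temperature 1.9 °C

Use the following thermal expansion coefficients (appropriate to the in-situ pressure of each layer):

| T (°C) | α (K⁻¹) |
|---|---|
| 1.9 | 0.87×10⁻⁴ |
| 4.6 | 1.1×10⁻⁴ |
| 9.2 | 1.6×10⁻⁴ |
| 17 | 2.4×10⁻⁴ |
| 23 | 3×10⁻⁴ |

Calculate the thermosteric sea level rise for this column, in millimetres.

242 mm

Layer 1 at 23 °C → α = 3×10⁻⁴ K⁻¹
Layer 2 at 17 °C → α = 2.4×10⁻⁴ K⁻¹
Layer 3 at 9.2 °C → α = 1.6×10⁻⁴ K⁻¹
Layer 4 at 1.9 °C → α = 0.87×10⁻⁴ K⁻¹
0–200 m: 200 × 3×10⁻⁴ × 0.85 = 0.05100 m
200–930 m: 0.54 × 2.4×10⁻⁴ × 730 = 0.094608 m
1.6×10⁻⁴ × 390 × 1 = 0.06240 m
0.87×10⁻⁴ × 770 × 0.51 = 0.0341649 m
Δh = 0.05100 + 0.094608 + 0.06240 + 0.0341649 = 0.2421729 m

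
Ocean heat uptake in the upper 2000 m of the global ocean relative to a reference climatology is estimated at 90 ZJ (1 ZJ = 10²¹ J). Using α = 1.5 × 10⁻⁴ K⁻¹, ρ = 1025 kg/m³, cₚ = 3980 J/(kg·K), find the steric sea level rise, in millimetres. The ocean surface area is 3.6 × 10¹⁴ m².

Per unit area: Q = 90×10²¹ / (3.6×10¹⁴) = 2.5×10⁸ J/m²
Δh = αQ/(ρcₚ) = 1.5×10⁻⁴ × 2.5×10⁸ / (1025 × 3980) ≈ 0.0091923 m

Δh ≈ 9.2 mm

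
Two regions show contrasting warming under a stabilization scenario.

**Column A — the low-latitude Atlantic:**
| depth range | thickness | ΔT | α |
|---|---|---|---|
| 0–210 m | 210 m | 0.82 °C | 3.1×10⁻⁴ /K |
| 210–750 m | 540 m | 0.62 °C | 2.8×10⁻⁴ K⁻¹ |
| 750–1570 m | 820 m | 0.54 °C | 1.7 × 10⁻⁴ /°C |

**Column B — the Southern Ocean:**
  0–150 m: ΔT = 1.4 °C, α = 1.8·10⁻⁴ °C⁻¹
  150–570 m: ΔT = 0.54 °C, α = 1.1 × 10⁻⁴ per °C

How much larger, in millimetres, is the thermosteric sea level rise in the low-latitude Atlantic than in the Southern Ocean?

A 0–210 m: 210 × 0.82 × 3.1×10⁻⁴ = 0.053382 m
A 2.8×10⁻⁴ × 0.62 × 540 = 0.093744 m
A Layer 3: 1.7×10⁻⁴ × 820 × 0.54 = 0.075276 m
A total: 0.222402 m
B 0–150 m: 1.4 × 1.8×10⁻⁴ × 150 = 0.03780 m
B Layer 2: 420 × 1.1×10⁻⁴ × 0.54 = 0.024948 m
B total: 0.062748 m
Difference: 0.222402 − 0.062748 = 0.159654 m

160 mm larger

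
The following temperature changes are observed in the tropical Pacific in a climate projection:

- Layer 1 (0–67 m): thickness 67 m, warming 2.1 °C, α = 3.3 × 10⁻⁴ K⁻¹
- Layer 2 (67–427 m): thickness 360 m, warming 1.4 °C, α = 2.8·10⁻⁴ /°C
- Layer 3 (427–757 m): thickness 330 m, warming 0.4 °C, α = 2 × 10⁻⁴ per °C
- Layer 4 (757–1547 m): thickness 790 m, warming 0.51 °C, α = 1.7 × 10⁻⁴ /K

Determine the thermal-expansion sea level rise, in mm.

282 mm

Layer 1: 3.3×10⁻⁴ × 67 × 2.1 = 0.046431 m
67–427 m: 360 × 2.8×10⁻⁴ × 1.4 = 0.14112 m
427–757 m: 330 × 0.4 × 2×10⁻⁴ = 0.02640 m
757–1547 m: 0.51 × 790 × 1.7×10⁻⁴ = 0.068493 m
Δh = 0.046431 + 0.14112 + 0.02640 + 0.068493 = 0.282444 m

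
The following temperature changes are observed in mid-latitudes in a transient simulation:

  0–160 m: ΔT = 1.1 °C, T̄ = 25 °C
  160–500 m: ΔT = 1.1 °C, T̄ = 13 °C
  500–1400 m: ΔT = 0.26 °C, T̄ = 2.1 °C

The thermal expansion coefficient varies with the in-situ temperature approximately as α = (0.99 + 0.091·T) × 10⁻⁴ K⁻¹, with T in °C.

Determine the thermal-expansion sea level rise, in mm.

Δh ≈ 166 mm

Layer 1: α = (0.99 + 0.091×25)×10⁻⁴ = 3.265×10⁻⁴ K⁻¹
Layer 2: α = (0.99 + 0.091×13)×10⁻⁴ = 2.173×10⁻⁴ K⁻¹
Layer 3: α = (0.99 + 0.091×2.1)×10⁻⁴ = 1.1811×10⁻⁴ K⁻¹
Layer 1: 3.265×10⁻⁴ × 1.1 × 160 = 0.057464 m
Layer 2: 2.173×10⁻⁴ × 340 × 1.1 = 0.0812702 m
500–1400 m: 900 × 0.26 × 1.1811×10⁻⁴ = 0.02763774 m
Δh = 0.057464 + 0.0812702 + 0.02763774 = 0.16637194 m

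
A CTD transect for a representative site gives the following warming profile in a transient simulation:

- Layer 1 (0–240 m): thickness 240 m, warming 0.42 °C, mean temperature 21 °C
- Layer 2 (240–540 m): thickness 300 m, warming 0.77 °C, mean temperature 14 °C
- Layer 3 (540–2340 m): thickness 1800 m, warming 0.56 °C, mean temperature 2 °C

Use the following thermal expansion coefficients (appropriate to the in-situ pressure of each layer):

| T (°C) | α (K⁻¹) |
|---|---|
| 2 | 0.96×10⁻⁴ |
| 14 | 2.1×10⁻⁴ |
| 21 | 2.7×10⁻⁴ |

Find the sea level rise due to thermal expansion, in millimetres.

Layer 1 at 21 °C → α = 2.7×10⁻⁴ K⁻¹
Layer 2 at 14 °C → α = 2.1×10⁻⁴ K⁻¹
Layer 3 at 2 °C → α = 0.96×10⁻⁴ K⁻¹
240 × 0.42 × 2.7×10⁻⁴ = 0.027216 m
Layer 2: 300 × 2.1×10⁻⁴ × 0.77 = 0.04851 m
0.56 × 0.96×10⁻⁴ × 1800 = 0.096768 m
Δh = 0.027216 + 0.04851 + 0.096768 = 0.172494 m ≈ 172 mm

Δh = 172 mm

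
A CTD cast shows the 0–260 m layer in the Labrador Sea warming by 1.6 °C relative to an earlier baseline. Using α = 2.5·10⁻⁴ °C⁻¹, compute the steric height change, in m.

Δh = αΔT·H = 2.5×10⁻⁴ × 1.6 × 260 = 0.10400 m

Δh ≈ 0.104 m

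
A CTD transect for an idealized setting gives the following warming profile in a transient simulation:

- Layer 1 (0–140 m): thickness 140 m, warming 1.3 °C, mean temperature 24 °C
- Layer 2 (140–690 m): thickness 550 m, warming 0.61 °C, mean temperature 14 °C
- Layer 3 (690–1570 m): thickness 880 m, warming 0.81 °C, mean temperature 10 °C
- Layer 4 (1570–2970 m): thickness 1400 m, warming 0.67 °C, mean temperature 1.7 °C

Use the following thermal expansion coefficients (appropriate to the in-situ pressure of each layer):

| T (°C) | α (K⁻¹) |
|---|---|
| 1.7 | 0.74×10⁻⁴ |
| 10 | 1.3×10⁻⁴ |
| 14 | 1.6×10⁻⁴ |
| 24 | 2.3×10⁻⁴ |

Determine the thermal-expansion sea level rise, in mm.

about 258 mm

Layer 1 at 24 °C → α = 2.3×10⁻⁴ K⁻¹
Layer 2 at 14 °C → α = 1.6×10⁻⁴ K⁻¹
Layer 3 at 10 °C → α = 1.3×10⁻⁴ K⁻¹
Layer 4 at 1.7 °C → α = 0.74×10⁻⁴ K⁻¹
Layer 1: 140 × 1.3 × 2.3×10⁻⁴ = 0.04186 m
140–690 m: 0.61 × 550 × 1.6×10⁻⁴ = 0.05368 m
0.81 × 880 × 1.3×10⁻⁴ = 0.092664 m
Layer 4: 0.74×10⁻⁴ × 0.67 × 1400 = 0.069412 m
Δh = 0.04186 + 0.05368 + 0.092664 + 0.069412 = 0.257616 m ≈ 258 mm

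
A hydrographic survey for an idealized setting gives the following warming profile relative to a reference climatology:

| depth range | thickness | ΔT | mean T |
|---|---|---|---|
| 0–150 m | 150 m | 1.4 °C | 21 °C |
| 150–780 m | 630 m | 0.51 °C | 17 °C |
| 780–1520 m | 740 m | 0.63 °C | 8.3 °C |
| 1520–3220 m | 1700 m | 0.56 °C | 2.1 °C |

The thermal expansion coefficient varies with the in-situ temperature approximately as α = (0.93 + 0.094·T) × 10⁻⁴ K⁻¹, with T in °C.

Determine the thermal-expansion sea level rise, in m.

0.329 m

Layer 1: α = (0.93 + 0.094×21)×10⁻⁴ = 2.904×10⁻⁴ K⁻¹
Layer 2: α = (0.93 + 0.094×17)×10⁻⁴ = 2.528×10⁻⁴ K⁻¹
Layer 3: α = (0.93 + 0.094×8.3)×10⁻⁴ = 1.7102×10⁻⁴ K⁻¹
Layer 4: α = (0.93 + 0.094×2.1)×10⁻⁴ = 1.1274×10⁻⁴ K⁻¹
2.904×10⁻⁴ × 150 × 1.4 = 0.060984 m
0.51 × 2.528×10⁻⁴ × 630 = 0.08122464 m
1.7102×10⁻⁴ × 740 × 0.63 = 0.079729524 m
1520–3220 m: 1.1274×10⁻⁴ × 1700 × 0.56 = 0.10732848 m
Δh = 0.060984 + 0.08122464 + 0.079729524 + 0.10732848 = 0.329266644 m ≈ 0.329 m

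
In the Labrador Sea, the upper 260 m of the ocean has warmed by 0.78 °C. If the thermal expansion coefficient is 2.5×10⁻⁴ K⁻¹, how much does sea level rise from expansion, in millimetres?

50.7 mm

Δh = αΔT·H = 2.5×10⁻⁴ × 0.78 × 260 = 0.05070 m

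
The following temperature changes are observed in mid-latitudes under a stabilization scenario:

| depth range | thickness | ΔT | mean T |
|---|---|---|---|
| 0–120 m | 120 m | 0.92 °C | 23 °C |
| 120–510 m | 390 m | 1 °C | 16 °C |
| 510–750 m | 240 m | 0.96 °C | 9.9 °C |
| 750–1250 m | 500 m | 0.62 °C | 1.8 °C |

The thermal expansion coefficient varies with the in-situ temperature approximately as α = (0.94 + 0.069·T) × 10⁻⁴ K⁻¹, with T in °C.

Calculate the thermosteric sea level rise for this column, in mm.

Δh = 178 mm

Layer 1: α = (0.94 + 0.069×23)×10⁻⁴ = 2.527×10⁻⁴ K⁻¹
Layer 2: α = (0.94 + 0.069×16)×10⁻⁴ = 2.044×10⁻⁴ K⁻¹
Layer 3: α = (0.94 + 0.069×9.9)×10⁻⁴ = 1.6231×10⁻⁴ K⁻¹
Layer 4: α = (0.94 + 0.069×1.8)×10⁻⁴ = 1.0642×10⁻⁴ K⁻¹
Layer 1: 120 × 2.527×10⁻⁴ × 0.92 = 0.02789808 m
1 × 390 × 2.044×10⁻⁴ = 0.079716 m
Layer 3: 1.6231×10⁻⁴ × 0.96 × 240 = 0.037396224 m
750–1250 m: 500 × 1.0642×10⁻⁴ × 0.62 = 0.0329902 m
Δh = 0.02789808 + 0.079716 + 0.037396224 + 0.0329902 = 0.178000504 m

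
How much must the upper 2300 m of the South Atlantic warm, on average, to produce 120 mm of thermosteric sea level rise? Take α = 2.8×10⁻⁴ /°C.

0.186 K

ΔT = Δh/(αH) = 0.12 / (2.8×10⁻⁴ × 2300) ≈ 0.1863 K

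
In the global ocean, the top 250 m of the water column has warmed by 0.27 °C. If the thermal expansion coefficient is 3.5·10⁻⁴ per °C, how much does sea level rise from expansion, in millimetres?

Δh = αΔT·H = 3.5×10⁻⁴ × 0.27 × 250 = 0.023625 m

24 mm of thermosteric rise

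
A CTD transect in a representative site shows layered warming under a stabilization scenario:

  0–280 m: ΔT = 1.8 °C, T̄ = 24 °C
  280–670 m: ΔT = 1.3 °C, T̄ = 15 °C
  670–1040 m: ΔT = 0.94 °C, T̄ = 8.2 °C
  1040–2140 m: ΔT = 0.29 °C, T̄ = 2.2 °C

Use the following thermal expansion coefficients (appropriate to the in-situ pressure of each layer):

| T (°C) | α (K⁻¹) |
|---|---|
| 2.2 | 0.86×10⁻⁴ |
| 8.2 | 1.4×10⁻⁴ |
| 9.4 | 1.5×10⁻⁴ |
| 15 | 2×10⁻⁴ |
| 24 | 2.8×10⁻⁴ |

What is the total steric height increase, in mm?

Layer 1 at 24 °C → α = 2.8×10⁻⁴ K⁻¹
Layer 2 at 15 °C → α = 2×10⁻⁴ K⁻¹
Layer 3 at 8.2 °C → α = 1.4×10⁻⁴ K⁻¹
Layer 4 at 2.2 °C → α = 0.86×10⁻⁴ K⁻¹
280 × 1.8 × 2.8×10⁻⁴ = 0.14112 m
Layer 2: 390 × 2×10⁻⁴ × 1.3 = 0.10140 m
Layer 3: 1.4×10⁻⁴ × 0.94 × 370 = 0.048692 m
1040–2140 m: 1100 × 0.86×10⁻⁴ × 0.29 = 0.027434 m
Δh = 0.14112 + 0.10140 + 0.048692 + 0.027434 = 0.318646 m

Δh ≈ 319 mm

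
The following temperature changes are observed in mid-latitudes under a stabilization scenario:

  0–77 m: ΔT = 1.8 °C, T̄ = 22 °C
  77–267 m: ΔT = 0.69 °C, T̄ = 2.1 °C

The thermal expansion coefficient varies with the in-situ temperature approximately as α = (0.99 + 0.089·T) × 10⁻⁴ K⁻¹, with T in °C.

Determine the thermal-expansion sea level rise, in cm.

Δh ≈ 5.6 cm

Layer 1: α = (0.99 + 0.089×22)×10⁻⁴ = 2.948×10⁻⁴ K⁻¹
Layer 2: α = (0.99 + 0.089×2.1)×10⁻⁴ = 1.1769×10⁻⁴ K⁻¹
2.948×10⁻⁴ × 1.8 × 77 = 0.04085928 m
77–267 m: 1.1769×10⁻⁴ × 0.69 × 190 = 0.015429159 m
Δh = 0.04085928 + 0.015429159 = 0.056288439 m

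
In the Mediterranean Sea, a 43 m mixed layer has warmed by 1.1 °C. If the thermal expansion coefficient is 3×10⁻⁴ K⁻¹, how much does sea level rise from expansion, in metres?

Δh = αΔT·H = 3×10⁻⁴ × 1.1 × 43 = 0.01419 m

about 0.0142 m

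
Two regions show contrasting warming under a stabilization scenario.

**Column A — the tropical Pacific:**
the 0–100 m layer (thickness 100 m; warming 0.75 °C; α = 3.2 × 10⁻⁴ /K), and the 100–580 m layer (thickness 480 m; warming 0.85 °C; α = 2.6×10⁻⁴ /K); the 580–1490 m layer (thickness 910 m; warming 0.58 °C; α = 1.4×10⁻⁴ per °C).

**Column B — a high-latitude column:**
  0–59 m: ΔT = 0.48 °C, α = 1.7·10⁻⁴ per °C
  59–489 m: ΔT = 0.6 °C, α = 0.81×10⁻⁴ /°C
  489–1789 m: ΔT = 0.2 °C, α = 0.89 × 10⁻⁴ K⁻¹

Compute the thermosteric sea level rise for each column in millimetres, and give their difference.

Δh_A ≈ 200 mm, Δh_B ≈ 49 mm; difference ≈ 160 mm

A Layer 1: 100 × 0.75 × 3.2×10⁻⁴ = 0.02400 m
A 100–580 m: 2.6×10⁻⁴ × 0.85 × 480 = 0.10608 m
A 580–1490 m: 910 × 0.58 × 1.4×10⁻⁴ = 0.073892 m
A total: 0.203972 m
B 0–59 m: 59 × 1.7×10⁻⁴ × 0.48 = 0.0048144 m
B 59–489 m: 0.81×10⁻⁴ × 430 × 0.6 = 0.020898 m
B Layer 3: 0.2 × 0.89×10⁻⁴ × 1300 = 0.02314 m
B total: 0.0488524 m
Difference: 0.203972 − 0.0488524 = 0.1551196 m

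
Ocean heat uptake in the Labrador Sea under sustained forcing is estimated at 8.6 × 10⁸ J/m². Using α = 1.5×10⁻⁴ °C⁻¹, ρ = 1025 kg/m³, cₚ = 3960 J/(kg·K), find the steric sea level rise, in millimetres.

Δh = αQ/(ρcₚ) = 1.5×10⁻⁴ × 8.6×10⁸ / (1025 × 3960) ≈ 0.031781 m

about 31.8 mm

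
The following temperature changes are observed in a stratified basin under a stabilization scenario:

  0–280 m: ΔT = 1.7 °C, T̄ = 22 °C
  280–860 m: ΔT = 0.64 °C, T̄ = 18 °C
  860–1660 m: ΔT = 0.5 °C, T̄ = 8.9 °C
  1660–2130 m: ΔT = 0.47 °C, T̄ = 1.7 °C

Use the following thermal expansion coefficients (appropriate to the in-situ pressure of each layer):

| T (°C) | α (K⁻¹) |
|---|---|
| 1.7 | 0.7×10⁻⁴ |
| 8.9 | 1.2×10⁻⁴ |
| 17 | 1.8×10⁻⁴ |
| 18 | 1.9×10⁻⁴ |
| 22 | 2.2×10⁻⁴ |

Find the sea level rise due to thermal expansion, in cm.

Layer 1 at 22 °C → α = 2.2×10⁻⁴ K⁻¹
Layer 2 at 18 °C → α = 1.9×10⁻⁴ K⁻¹
Layer 3 at 8.9 °C → α = 1.2×10⁻⁴ K⁻¹
Layer 4 at 1.7 °C → α = 0.7×10⁻⁴ K⁻¹
1.7 × 280 × 2.2×10⁻⁴ = 0.10472 m
280–860 m: 580 × 0.64 × 1.9×10⁻⁴ = 0.070528 m
860–1660 m: 1.2×10⁻⁴ × 800 × 0.5 = 0.04800 m
470 × 0.47 × 0.7×10⁻⁴ = 0.015463 m
Δh = 0.10472 + 0.070528 + 0.04800 + 0.015463 = 0.238711 m

Δh ≈ 23.9 cm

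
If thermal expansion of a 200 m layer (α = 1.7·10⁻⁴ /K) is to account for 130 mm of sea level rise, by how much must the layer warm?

ΔT = Δh/(αH) = 0.13 / (1.7×10⁻⁴ × 200) ≈ 3.824 °C

about 3.82 °C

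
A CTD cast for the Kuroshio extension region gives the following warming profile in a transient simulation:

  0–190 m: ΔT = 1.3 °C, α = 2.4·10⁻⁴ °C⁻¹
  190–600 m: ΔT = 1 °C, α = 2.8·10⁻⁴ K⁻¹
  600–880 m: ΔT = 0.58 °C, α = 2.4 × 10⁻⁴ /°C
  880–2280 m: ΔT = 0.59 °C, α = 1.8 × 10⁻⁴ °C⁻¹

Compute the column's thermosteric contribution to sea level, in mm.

2.4×10⁻⁴ × 1.3 × 190 = 0.05928 m
Layer 2: 2.8×10⁻⁴ × 1 × 410 = 0.11480 m
Layer 3: 0.58 × 280 × 2.4×10⁻⁴ = 0.038976 m
Layer 4: 0.59 × 1.8×10⁻⁴ × 1400 = 0.14868 m
Δh = 0.05928 + 0.11480 + 0.038976 + 0.14868 = 0.361736 m

Δh = 360 mm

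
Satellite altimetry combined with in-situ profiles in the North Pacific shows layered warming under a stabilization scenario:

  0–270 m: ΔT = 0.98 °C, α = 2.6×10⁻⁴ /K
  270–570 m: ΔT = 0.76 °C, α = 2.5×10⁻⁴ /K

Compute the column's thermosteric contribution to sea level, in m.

about 0.126 m

0.98 × 270 × 2.6×10⁻⁴ = 0.068796 m
Layer 2: 2.5×10⁻⁴ × 0.76 × 300 = 0.05700 m
Δh = 0.068796 + 0.05700 = 0.125796 m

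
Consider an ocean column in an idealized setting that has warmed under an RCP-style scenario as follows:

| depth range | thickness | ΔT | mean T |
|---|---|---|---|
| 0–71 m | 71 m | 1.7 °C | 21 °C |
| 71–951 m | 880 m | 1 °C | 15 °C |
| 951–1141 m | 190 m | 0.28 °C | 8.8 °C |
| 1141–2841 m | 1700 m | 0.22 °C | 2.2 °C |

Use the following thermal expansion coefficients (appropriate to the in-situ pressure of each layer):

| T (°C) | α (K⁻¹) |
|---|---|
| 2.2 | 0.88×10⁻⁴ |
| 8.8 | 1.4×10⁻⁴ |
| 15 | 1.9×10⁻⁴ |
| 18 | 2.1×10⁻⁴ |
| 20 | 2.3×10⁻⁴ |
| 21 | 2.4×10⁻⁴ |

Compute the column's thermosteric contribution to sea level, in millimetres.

about 237 mm

Layer 1 at 21 °C → α = 2.4×10⁻⁴ K⁻¹
Layer 2 at 15 °C → α = 1.9×10⁻⁴ K⁻¹
Layer 3 at 8.8 °C → α = 1.4×10⁻⁴ K⁻¹
Layer 4 at 2.2 °C → α = 0.88×10⁻⁴ K⁻¹
Layer 1: 1.7 × 2.4×10⁻⁴ × 71 = 0.028968 m
1 × 1.9×10⁻⁴ × 880 = 0.16720 m
190 × 0.28 × 1.4×10⁻⁴ = 0.007448 m
1141–2841 m: 0.88×10⁻⁴ × 0.22 × 1700 = 0.032912 m
Δh = 0.028968 + 0.16720 + 0.007448 + 0.032912 = 0.236528 m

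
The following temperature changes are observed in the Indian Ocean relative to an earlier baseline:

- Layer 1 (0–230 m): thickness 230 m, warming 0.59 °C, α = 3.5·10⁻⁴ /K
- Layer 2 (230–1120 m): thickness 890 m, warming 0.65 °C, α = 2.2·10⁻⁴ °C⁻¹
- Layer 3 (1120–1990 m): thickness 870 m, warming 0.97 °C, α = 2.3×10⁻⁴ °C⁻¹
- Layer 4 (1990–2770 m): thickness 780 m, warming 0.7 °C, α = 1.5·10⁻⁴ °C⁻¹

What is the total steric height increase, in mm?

230 × 3.5×10⁻⁴ × 0.59 = 0.047495 m
Layer 2: 890 × 2.2×10⁻⁴ × 0.65 = 0.12727 m
Layer 3: 870 × 0.97 × 2.3×10⁻⁴ = 0.194097 m
1990–2770 m: 780 × 1.5×10⁻⁴ × 0.7 = 0.08190 m
Δh = 0.047495 + 0.12727 + 0.194097 + 0.08190 = 0.450762 m

450 mm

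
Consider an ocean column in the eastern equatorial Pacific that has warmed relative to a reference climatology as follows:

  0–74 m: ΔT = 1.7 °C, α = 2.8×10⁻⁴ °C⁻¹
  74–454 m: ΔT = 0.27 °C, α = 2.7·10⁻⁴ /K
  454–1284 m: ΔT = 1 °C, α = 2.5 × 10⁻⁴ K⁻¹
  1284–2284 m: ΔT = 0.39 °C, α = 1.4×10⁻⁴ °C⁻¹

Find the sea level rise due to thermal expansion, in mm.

Δh ≈ 325 mm

1.7 × 2.8×10⁻⁴ × 74 = 0.035224 m
74–454 m: 0.27 × 2.7×10⁻⁴ × 380 = 0.027702 m
Layer 3: 1 × 830 × 2.5×10⁻⁴ = 0.20750 m
Layer 4: 1000 × 1.4×10⁻⁴ × 0.39 = 0.05460 m
Δh = 0.035224 + 0.027702 + 0.20750 + 0.05460 = 0.325026 m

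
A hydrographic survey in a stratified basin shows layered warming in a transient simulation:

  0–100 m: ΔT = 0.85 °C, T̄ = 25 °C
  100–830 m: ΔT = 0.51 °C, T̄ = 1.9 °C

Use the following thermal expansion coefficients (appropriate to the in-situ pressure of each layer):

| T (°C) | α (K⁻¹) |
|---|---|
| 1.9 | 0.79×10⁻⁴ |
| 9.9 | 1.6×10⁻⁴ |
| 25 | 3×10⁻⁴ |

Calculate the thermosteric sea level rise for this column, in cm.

about 5.49 cm

Layer 1 at 25 °C → α = 3×10⁻⁴ K⁻¹
Layer 2 at 1.9 °C → α = 0.79×10⁻⁴ K⁻¹
Layer 1: 0.85 × 3×10⁻⁴ × 100 = 0.02550 m
0.79×10⁻⁴ × 730 × 0.51 = 0.0294117 m
Δh = 0.02550 + 0.0294117 = 0.0549117 m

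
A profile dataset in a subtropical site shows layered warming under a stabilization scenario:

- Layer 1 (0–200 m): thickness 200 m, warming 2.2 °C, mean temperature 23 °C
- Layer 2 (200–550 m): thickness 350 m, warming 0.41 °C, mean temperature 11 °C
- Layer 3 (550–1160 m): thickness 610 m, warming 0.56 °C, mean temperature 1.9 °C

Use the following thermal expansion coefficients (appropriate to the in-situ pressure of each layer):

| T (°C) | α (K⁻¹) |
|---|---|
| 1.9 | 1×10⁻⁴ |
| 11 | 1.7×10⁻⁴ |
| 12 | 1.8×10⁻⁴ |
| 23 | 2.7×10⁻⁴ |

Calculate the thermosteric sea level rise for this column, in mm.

Layer 1 at 23 °C → α = 2.7×10⁻⁴ K⁻¹
Layer 2 at 11 °C → α = 1.7×10⁻⁴ K⁻¹
Layer 3 at 1.9 °C → α = 1×10⁻⁴ K⁻¹
Layer 1: 2.2 × 200 × 2.7×10⁻⁴ = 0.11880 m
200–550 m: 350 × 1.7×10⁻⁴ × 0.41 = 0.024395 m
550–1160 m: 1×10⁻⁴ × 0.56 × 610 = 0.03416 m
Δh = 0.11880 + 0.024395 + 0.03416 = 0.177355 m

180 mm of thermosteric rise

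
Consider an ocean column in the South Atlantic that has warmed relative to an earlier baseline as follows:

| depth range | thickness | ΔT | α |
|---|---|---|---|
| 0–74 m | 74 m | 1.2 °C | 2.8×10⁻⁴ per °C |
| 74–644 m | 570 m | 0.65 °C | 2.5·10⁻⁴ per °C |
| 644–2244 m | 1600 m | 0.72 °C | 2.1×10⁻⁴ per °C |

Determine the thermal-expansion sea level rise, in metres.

about 0.359 m

74 × 2.8×10⁻⁴ × 1.2 = 0.024864 m
0.65 × 570 × 2.5×10⁻⁴ = 0.092625 m
644–2244 m: 2.1×10⁻⁴ × 0.72 × 1600 = 0.24192 m
Δh = 0.024864 + 0.092625 + 0.24192 = 0.359409 m ≈ 0.359 m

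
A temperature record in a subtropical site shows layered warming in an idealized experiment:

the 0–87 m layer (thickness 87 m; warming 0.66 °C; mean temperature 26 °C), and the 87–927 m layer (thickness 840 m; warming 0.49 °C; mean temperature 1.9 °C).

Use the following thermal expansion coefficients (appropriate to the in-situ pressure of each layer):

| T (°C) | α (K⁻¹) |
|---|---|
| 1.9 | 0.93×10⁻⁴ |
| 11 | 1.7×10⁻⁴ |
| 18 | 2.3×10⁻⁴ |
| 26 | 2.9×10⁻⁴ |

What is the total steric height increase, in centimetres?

Layer 1 at 26 °C → α = 2.9×10⁻⁴ K⁻¹
Layer 2 at 1.9 °C → α = 0.93×10⁻⁴ K⁻¹
Layer 1: 87 × 0.66 × 2.9×10⁻⁴ = 0.0166518 m
840 × 0.49 × 0.93×10⁻⁴ = 0.0382788 m
Δh = 0.0166518 + 0.0382788 = 0.0549306 m

5.49 cm of thermosteric rise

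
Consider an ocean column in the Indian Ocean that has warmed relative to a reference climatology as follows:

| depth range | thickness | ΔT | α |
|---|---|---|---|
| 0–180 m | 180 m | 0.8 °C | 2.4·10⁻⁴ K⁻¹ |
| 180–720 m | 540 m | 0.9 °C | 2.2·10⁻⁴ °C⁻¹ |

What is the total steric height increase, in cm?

180 × 2.4×10⁻⁴ × 0.8 = 0.03456 m
Layer 2: 540 × 0.9 × 2.2×10⁻⁴ = 0.10692 m
Δh = 0.03456 + 0.10692 = 0.14148 m ≈ 14.1 cm

Δh = 14.1 cm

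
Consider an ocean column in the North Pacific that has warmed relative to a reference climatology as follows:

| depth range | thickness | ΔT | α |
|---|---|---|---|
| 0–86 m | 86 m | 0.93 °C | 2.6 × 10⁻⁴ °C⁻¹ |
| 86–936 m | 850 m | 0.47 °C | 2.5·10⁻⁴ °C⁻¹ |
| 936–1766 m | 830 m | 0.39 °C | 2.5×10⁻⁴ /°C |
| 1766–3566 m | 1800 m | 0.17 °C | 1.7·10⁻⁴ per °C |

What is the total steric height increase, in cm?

Δh = 25.4 cm

Layer 1: 0.93 × 2.6×10⁻⁴ × 86 = 0.0207948 m
86–936 m: 2.5×10⁻⁴ × 0.47 × 850 = 0.099875 m
936–1766 m: 830 × 0.39 × 2.5×10⁻⁴ = 0.080925 m
1766–3566 m: 1.7×10⁻⁴ × 1800 × 0.17 = 0.05202 m
Δh = 0.0207948 + 0.099875 + 0.080925 + 0.05202 = 0.2536148 m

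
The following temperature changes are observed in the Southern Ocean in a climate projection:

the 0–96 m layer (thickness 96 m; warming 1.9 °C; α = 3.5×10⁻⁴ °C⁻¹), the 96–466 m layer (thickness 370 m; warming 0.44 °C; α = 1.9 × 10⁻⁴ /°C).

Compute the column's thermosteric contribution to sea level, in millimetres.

96 × 1.9 × 3.5×10⁻⁴ = 0.06384 m
Layer 2: 0.44 × 370 × 1.9×10⁻⁴ = 0.030932 m
Δh = 0.06384 + 0.030932 = 0.094772 m

Δh = 94.8 mm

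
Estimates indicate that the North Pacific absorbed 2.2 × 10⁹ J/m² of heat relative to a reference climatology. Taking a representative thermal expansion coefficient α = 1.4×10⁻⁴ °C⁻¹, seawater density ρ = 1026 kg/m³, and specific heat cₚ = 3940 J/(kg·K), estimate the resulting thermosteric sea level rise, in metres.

Δh = αQ/(ρcₚ) = 1.4×10⁻⁴ × 2.2×10⁹ / (1026 × 3940) ≈ 0.076192 m

Δh = 0.0762 m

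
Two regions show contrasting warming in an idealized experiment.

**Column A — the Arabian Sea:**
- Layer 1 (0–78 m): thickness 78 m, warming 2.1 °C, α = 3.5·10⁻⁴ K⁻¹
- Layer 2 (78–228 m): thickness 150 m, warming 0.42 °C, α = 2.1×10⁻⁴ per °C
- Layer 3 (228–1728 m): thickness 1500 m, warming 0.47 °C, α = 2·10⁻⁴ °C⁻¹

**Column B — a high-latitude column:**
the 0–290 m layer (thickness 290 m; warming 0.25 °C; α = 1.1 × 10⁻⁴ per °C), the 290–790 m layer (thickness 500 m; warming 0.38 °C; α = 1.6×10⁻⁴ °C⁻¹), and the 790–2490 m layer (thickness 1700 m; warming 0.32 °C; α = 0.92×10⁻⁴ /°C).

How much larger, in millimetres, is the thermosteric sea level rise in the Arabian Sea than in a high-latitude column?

A 0–78 m: 3.5×10⁻⁴ × 78 × 2.1 = 0.05733 m
A 0.42 × 2.1×10⁻⁴ × 150 = 0.01323 m
A Layer 3: 1500 × 0.47 × 2×10⁻⁴ = 0.14100 m
A total: 0.21156 m
B Layer 1: 0.25 × 290 × 1.1×10⁻⁴ = 0.007975 m
B 290–790 m: 0.38 × 500 × 1.6×10⁻⁴ = 0.03040 m
B 0.92×10⁻⁴ × 0.32 × 1700 = 0.050048 m
B total: 0.088423 m
Difference: 0.21156 − 0.088423 = 0.123137 m

123 mm larger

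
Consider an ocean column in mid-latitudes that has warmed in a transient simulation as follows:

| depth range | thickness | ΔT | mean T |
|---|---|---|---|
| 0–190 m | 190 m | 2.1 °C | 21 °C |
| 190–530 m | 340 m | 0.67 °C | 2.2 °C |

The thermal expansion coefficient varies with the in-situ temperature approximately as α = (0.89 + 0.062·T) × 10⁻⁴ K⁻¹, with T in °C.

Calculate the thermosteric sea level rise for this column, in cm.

Layer 1: α = (0.89 + 0.062×21)×10⁻⁴ = 2.192×10⁻⁴ K⁻¹
Layer 2: α = (0.89 + 0.062×2.2)×10⁻⁴ = 1.0264×10⁻⁴ K⁻¹
0–190 m: 190 × 2.192×10⁻⁴ × 2.1 = 0.0874608 m
0.67 × 1.0264×10⁻⁴ × 340 = 0.023381392 m
Δh = 0.0874608 + 0.023381392 = 0.110842192 m

about 11.1 cm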